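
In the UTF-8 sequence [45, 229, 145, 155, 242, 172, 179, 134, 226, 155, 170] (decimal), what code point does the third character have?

Offset 0: leading byte 0x2D = 00101101 → 1-byte char #1 = 2D.
Offset 1: leading byte 0xE5 = 11100101 → 3-byte char #2 = E5 91 9B.
Offset 4: leading byte 0xF2 = 11110010 → 4-byte char #3 = F2 AC B3 86.
Leading byte 0xF2 = 11110010 matches 11110xxx → 4-byte sequence.
Byte 1: 0xF2 = 11110010, payload 010 (3 bits).
Byte 2: 0xAC = 10101100 (10xxxxxx ✓), payload 101100.
Byte 3: 0xB3 = 10110011 (10xxxxxx ✓), payload 110011.
Byte 4: 0x86 = 10000110 (10xxxxxx ✓), payload 000110.
Concatenate: 010101100110011000110 = 0xACCC6 (21 bits → U+ACCC6).

U+ACCC6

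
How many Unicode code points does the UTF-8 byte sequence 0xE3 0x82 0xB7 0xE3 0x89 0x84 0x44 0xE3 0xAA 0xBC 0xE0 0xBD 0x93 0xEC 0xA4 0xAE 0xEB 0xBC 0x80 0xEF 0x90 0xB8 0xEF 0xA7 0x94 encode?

Byte at offset 0: 0xE3 = 11100011 → 3-byte char (#1). Advance 3.
Byte at offset 3: 0xE3 = 11100011 → 3-byte char (#2). Advance 3.
Byte at offset 6: 0x44 = 01000100 → 1-byte char (#3). Advance 1.
Byte at offset 7: 0xE3 = 11100011 → 3-byte char (#4). Advance 3.
Byte at offset 10: 0xE0 = 11100000 → 3-byte char (#5). Advance 3.
Byte at offset 13: 0xEC = 11101100 → 3-byte char (#6). Advance 3.
Byte at offset 16: 0xEB = 11101011 → 3-byte char (#7). Advance 3.
Byte at offset 19: 0xEF = 11101111 → 3-byte char (#8). Advance 3.
Byte at offset 22: 0xEF = 11101111 → 3-byte char (#9). Advance 3.
Reached end at offset 25 after 9 code points.

9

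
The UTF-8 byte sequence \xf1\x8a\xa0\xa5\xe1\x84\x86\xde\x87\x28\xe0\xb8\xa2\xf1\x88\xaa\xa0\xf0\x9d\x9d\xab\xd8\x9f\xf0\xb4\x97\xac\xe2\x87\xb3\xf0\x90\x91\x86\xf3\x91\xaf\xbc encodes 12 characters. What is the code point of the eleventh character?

U+10446

Offset 0: leading byte 0xF1 = 11110001 → 4-byte char #1 = F1 8A A0 A5.
Offset 4: leading byte 0xE1 = 11100001 → 3-byte char #2 = E1 84 86.
Offset 7: leading byte 0xDE = 11011110 → 2-byte char #3 = DE 87.
Offset 9: leading byte 0x28 = 00101000 → 1-byte char #4 = 28.
Offset 10: leading byte 0xE0 = 11100000 → 3-byte char #5 = E0 B8 A2.
Offset 13: leading byte 0xF1 = 11110001 → 4-byte char #6 = F1 88 AA A0.
Offset 17: leading byte 0xF0 = 11110000 → 4-byte char #7 = F0 9D 9D AB.
Offset 21: leading byte 0xD8 = 11011000 → 2-byte char #8 = D8 9F.
Offset 23: leading byte 0xF0 = 11110000 → 4-byte char #9 = F0 B4 97 AC.
Offset 27: leading byte 0xE2 = 11100010 → 3-byte char #10 = E2 87 B3.
Offset 30: leading byte 0xF0 = 11110000 → 4-byte char #11 = F0 90 91 86.
Leading byte 0xF0 = 11110000 matches 11110xxx → 4-byte sequence.
Byte 1: 0xF0 = 11110000, payload 000 (3 bits).
Byte 2: 0x90 = 10010000 (10xxxxxx ✓), payload 010000.
Byte 3: 0x91 = 10010001 (10xxxxxx ✓), payload 010001.
Byte 4: 0x86 = 10000110 (10xxxxxx ✓), payload 000110.
Concatenate: 000010000010001000110 = 0x10446 (21 bits → U+10446).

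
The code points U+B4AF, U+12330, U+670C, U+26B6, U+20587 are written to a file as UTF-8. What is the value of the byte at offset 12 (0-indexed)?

U+B4AF → 3-byte form EB 92 AF at offsets 0–2.
U+12330 → 4-byte form F0 92 8C B0 at offsets 3–6.
U+670C → 3-byte form E6 9C 8C at offsets 7–9.
U+26B6 → 3-byte form E2 9A B6 at offsets 10–12.
Offset 12 falls in char 4's range; it's byte 3 of E2 9A B6 = 0xB6.

0xB6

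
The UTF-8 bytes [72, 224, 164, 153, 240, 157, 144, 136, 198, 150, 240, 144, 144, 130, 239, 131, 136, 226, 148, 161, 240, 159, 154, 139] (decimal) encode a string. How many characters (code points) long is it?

Byte at offset 0: 0x48 = 01001000 → 1-byte char (#1). Advance 1.
Byte at offset 1: 0xE0 = 11100000 → 3-byte char (#2). Advance 3.
Byte at offset 4: 0xF0 = 11110000 → 4-byte char (#3). Advance 4.
Byte at offset 8: 0xC6 = 11000110 → 2-byte char (#4). Advance 2.
Byte at offset 10: 0xF0 = 11110000 → 4-byte char (#5). Advance 4.
Byte at offset 14: 0xEF = 11101111 → 3-byte char (#6). Advance 3.
Byte at offset 17: 0xE2 = 11100010 → 3-byte char (#7). Advance 3.
Byte at offset 20: 0xF0 = 11110000 → 4-byte char (#8). Advance 4.
Reached end at offset 24 after 8 code points.

8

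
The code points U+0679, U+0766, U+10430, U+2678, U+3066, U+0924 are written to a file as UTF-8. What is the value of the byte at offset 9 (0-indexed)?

U+0679 → 2-byte form D9 B9 at offsets 0–1.
U+0766 → 2-byte form DD A6 at offsets 2–3.
U+10430 → 4-byte form F0 90 90 B0 at offsets 4–7.
U+2678 → 3-byte form E2 99 B8 at offsets 8–10.
Offset 9 falls in char 4's range; it's byte 2 of E2 99 B8 = 0x99.

0x99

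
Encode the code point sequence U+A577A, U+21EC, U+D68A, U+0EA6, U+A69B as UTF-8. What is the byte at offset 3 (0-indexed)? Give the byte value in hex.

U+A577A → 4-byte form F2 A5 9D BA at offsets 0–3.
Offset 3 falls in char 1's range; it's byte 4 of F2 A5 9D BA = 0xBA.

0xBA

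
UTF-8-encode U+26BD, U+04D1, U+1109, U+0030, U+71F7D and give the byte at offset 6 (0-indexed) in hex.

0x84

U+26BD → 3-byte form E2 9A BD at offsets 0–2.
U+04D1 → 2-byte form D3 91 at offsets 3–4.
U+1109 → 3-byte form E1 84 89 at offsets 5–7.
Offset 6 falls in char 3's range; it's byte 2 of E1 84 89 = 0x84.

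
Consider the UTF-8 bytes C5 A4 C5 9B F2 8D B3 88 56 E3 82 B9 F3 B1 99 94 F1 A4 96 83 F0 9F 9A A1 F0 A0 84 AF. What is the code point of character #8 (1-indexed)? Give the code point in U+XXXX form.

U+1F6A1

Offset 0: leading byte 0xC5 = 11000101 → 2-byte char #1 = C5 A4.
Offset 2: leading byte 0xC5 = 11000101 → 2-byte char #2 = C5 9B.
Offset 4: leading byte 0xF2 = 11110010 → 4-byte char #3 = F2 8D B3 88.
Offset 8: leading byte 0x56 = 01010110 → 1-byte char #4 = 56.
Offset 9: leading byte 0xE3 = 11100011 → 3-byte char #5 = E3 82 B9.
Offset 12: leading byte 0xF3 = 11110011 → 4-byte char #6 = F3 B1 99 94.
Offset 16: leading byte 0xF1 = 11110001 → 4-byte char #7 = F1 A4 96 83.
Offset 20: leading byte 0xF0 = 11110000 → 4-byte char #8 = F0 9F 9A A1.
Leading byte 0xF0 = 11110000 matches 11110xxx → 4-byte sequence.
Byte 1: 0xF0 = 11110000, payload 000 (3 bits).
Byte 2: 0x9F = 10011111 (10xxxxxx ✓), payload 011111.
Byte 3: 0x9A = 10011010 (10xxxxxx ✓), payload 011010.
Byte 4: 0xA1 = 10100001 (10xxxxxx ✓), payload 100001.
Concatenate: 000011111011010100001 = 0x1F6A1 (21 bits → U+1F6A1).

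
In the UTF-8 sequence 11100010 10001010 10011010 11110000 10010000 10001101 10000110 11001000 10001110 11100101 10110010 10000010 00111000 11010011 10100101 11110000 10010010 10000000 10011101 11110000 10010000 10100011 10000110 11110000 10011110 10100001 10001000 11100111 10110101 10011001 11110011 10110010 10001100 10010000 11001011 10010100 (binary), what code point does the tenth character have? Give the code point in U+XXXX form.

U+7D59

Offset 0: leading byte 0xE2 = 11100010 → 3-byte char #1 = E2 8A 9A.
Offset 3: leading byte 0xF0 = 11110000 → 4-byte char #2 = F0 90 8D 86.
Offset 7: leading byte 0xC8 = 11001000 → 2-byte char #3 = C8 8E.
Offset 9: leading byte 0xE5 = 11100101 → 3-byte char #4 = E5 B2 82.
Offset 12: leading byte 0x38 = 00111000 → 1-byte char #5 = 38.
Offset 13: leading byte 0xD3 = 11010011 → 2-byte char #6 = D3 A5.
Offset 15: leading byte 0xF0 = 11110000 → 4-byte char #7 = F0 92 80 9D.
Offset 19: leading byte 0xF0 = 11110000 → 4-byte char #8 = F0 90 A3 86.
Offset 23: leading byte 0xF0 = 11110000 → 4-byte char #9 = F0 9E A1 88.
Offset 27: leading byte 0xE7 = 11100111 → 3-byte char #10 = E7 B5 99.
Leading byte 0xE7 = 11100111 matches 1110xxxx → 3-byte sequence.
Byte 1: 0xE7 = 11100111, payload 0111 (4 bits).
Byte 2: 0xB5 = 10110101 (10xxxxxx ✓), payload 110101.
Byte 3: 0x99 = 10011001 (10xxxxxx ✓), payload 011001.
Concatenate: 0111110101011001 = 0x7D59 (16 bits → U+7D59).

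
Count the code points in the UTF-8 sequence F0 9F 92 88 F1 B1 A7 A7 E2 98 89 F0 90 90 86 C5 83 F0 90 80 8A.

Byte at offset 0: 0xF0 = 11110000 → 4-byte char (#1). Advance 4.
Byte at offset 4: 0xF1 = 11110001 → 4-byte char (#2). Advance 4.
Byte at offset 8: 0xE2 = 11100010 → 3-byte char (#3). Advance 3.
Byte at offset 11: 0xF0 = 11110000 → 4-byte char (#4). Advance 4.
Byte at offset 15: 0xC5 = 11000101 → 2-byte char (#5). Advance 2.
Byte at offset 17: 0xF0 = 11110000 → 4-byte char (#6). Advance 4.
Reached end at offset 21 after 6 code points.

6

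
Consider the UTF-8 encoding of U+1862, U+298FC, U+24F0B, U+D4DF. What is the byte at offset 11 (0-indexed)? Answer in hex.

U+1862 → 3-byte form E1 A1 A2 at offsets 0–2.
U+298FC → 4-byte form F0 A9 A3 BC at offsets 3–6.
U+24F0B → 4-byte form F0 A4 BC 8B at offsets 7–10.
U+D4DF → 3-byte form ED 93 9F at offsets 11–13.
Offset 11 falls in char 4's range; it's byte 1 of ED 93 9F = 0xED.

0xED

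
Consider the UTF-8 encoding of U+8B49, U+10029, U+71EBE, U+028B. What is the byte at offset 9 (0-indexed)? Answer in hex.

0xBA

U+8B49 → 3-byte form E8 AD 89 at offsets 0–2.
U+10029 → 4-byte form F0 90 80 A9 at offsets 3–6.
U+71EBE → 4-byte form F1 B1 BA BE at offsets 7–10.
Offset 9 falls in char 3's range; it's byte 3 of F1 B1 BA BE = 0xBA.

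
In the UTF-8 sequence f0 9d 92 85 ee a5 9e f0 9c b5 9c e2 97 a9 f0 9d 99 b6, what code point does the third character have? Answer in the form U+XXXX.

Offset 0: leading byte 0xF0 = 11110000 → 4-byte char #1 = F0 9D 92 85.
Offset 4: leading byte 0xEE = 11101110 → 3-byte char #2 = EE A5 9E.
Offset 7: leading byte 0xF0 = 11110000 → 4-byte char #3 = F0 9C B5 9C.
Leading byte 0xF0 = 11110000 matches 11110xxx → 4-byte sequence.
Byte 1: 0xF0 = 11110000, payload 000 (3 bits).
Byte 2: 0x9C = 10011100 (10xxxxxx ✓), payload 011100.
Byte 3: 0xB5 = 10110101 (10xxxxxx ✓), payload 110101.
Byte 4: 0x9C = 10011100 (10xxxxxx ✓), payload 011100.
Concatenate: 000011100110101011100 = 0x1CD5C (21 bits → U+1CD5C).

U+1CD5C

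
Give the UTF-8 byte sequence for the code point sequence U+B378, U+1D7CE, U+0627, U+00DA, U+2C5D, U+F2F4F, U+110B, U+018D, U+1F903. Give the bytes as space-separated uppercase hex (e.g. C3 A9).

U+B378: 3-byte form → EB 8D B8.
U+1D7CE: 4-byte form → F0 9D 9F 8E.
U+0627: 2-byte form → D8 A7.
U+00DA: 2-byte form → C3 9A.
U+2C5D: 3-byte form → E2 B1 9D.
U+F2F4F: 4-byte form → F3 B2 BD 8F.
U+110B: 3-byte form → E1 84 8B.
U+018D: 2-byte form → C6 8D.
U+1F903: 4-byte form → F0 9F A4 83.
Concatenated (27 bytes): EB 8D B8 F0 9D 9F 8E D8 A7 C3 9A E2 B1 9D F3 B2 BD 8F E1 84 8B C6 8D F0 9F A4 83.

EB 8D B8 F0 9D 9F 8E D8 A7 C3 9A E2 B1 9D F3 B2 BD 8F E1 84 8B C6 8D F0 9F A4 83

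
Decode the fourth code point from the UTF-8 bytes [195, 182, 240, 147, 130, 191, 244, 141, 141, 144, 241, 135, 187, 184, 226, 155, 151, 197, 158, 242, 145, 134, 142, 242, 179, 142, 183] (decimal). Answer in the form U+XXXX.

U+47EF8

Offset 0: leading byte 0xC3 = 11000011 → 2-byte char #1 = C3 B6.
Offset 2: leading byte 0xF0 = 11110000 → 4-byte char #2 = F0 93 82 BF.
Offset 6: leading byte 0xF4 = 11110100 → 4-byte char #3 = F4 8D 8D 90.
Offset 10: leading byte 0xF1 = 11110001 → 4-byte char #4 = F1 87 BB B8.
Leading byte 0xF1 = 11110001 matches 11110xxx → 4-byte sequence.
Byte 1: 0xF1 = 11110001, payload 001 (3 bits).
Byte 2: 0x87 = 10000111 (10xxxxxx ✓), payload 000111.
Byte 3: 0xBB = 10111011 (10xxxxxx ✓), payload 111011.
Byte 4: 0xB8 = 10111000 (10xxxxxx ✓), payload 111000.
Concatenate: 001000111111011111000 = 0x47EF8 (21 bits → U+47EF8).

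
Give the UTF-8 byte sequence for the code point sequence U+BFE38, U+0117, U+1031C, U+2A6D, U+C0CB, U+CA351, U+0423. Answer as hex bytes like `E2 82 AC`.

F2 BF B8 B8 C4 97 F0 90 8C 9C E2 A9 AD EC 83 8B F3 8A 8D 91 D0 A3

U+BFE38: 4-byte form → F2 BF B8 B8.
U+0117: 2-byte form → C4 97.
U+1031C: 4-byte form → F0 90 8C 9C.
U+2A6D: 3-byte form → E2 A9 AD.
U+C0CB: 3-byte form → EC 83 8B.
U+CA351: 4-byte form → F3 8A 8D 91.
U+0423: 2-byte form → D0 A3.
Concatenated (22 bytes): F2 BF B8 B8 C4 97 F0 90 8C 9C E2 A9 AD EC 83 8B F3 8A 8D 91 D0 A3.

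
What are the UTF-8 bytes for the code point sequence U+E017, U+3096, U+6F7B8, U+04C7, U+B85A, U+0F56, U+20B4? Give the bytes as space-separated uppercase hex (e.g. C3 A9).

EE 80 97 E3 82 96 F1 AF 9E B8 D3 87 EB A1 9A E0 BD 96 E2 82 B4

U+E017: 3-byte form → EE 80 97.
U+3096: 3-byte form → E3 82 96.
U+6F7B8: 4-byte form → F1 AF 9E B8.
U+04C7: 2-byte form → D3 87.
U+B85A: 3-byte form → EB A1 9A.
U+0F56: 3-byte form → E0 BD 96.
U+20B4: 3-byte form → E2 82 B4.
Concatenated (21 bytes): EE 80 97 E3 82 96 F1 AF 9E B8 D3 87 EB A1 9A E0 BD 96 E2 82 B4.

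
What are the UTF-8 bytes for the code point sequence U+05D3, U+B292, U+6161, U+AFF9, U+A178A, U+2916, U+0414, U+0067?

D7 93 EB 8A 92 E6 85 A1 EA BF B9 F2 A1 9E 8A E2 A4 96 D0 94 67

U+05D3: 2-byte form → D7 93.
U+B292: 3-byte form → EB 8A 92.
U+6161: 3-byte form → E6 85 A1.
U+AFF9: 3-byte form → EA BF B9.
U+A178A: 4-byte form → F2 A1 9E 8A.
U+2916: 3-byte form → E2 A4 96.
U+0414: 2-byte form → D0 94.
U+0067: 1-byte form → 67.
Concatenated (21 bytes): D7 93 EB 8A 92 E6 85 A1 EA BF B9 F2 A1 9E 8A E2 A4 96 D0 94 67.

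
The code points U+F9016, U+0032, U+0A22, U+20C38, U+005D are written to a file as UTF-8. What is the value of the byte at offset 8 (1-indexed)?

0xA2

1-indexed offset 8 is 0-indexed offset 7.
U+F9016 → 4-byte form F3 B9 80 96 at offsets 0–3.
U+0032 → 1-byte form 32 at offsets 4–4.
U+0A22 → 3-byte form E0 A8 A2 at offsets 5–7.
Offset 7 falls in char 3's range; it's byte 3 of E0 A8 A2 = 0xA2.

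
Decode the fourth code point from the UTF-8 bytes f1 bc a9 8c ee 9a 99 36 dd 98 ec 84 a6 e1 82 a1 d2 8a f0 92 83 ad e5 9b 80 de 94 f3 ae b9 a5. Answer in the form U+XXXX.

U+0758

Offset 0: leading byte 0xF1 = 11110001 → 4-byte char #1 = F1 BC A9 8C.
Offset 4: leading byte 0xEE = 11101110 → 3-byte char #2 = EE 9A 99.
Offset 7: leading byte 0x36 = 00110110 → 1-byte char #3 = 36.
Offset 8: leading byte 0xDD = 11011101 → 2-byte char #4 = DD 98.
Leading byte 0xDD = 11011101 matches 110xxxxx → 2-byte sequence.
Byte 1: 0xDD = 11011101, payload 11101 (5 bits).
Byte 2: 0x98 = 10011000 (10xxxxxx ✓), payload 011000.
Concatenate: 11101011000 = 0x758 (11 bits → U+0758).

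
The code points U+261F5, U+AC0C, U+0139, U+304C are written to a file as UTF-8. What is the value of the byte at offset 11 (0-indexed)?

0x8C

U+261F5 → 4-byte form F0 A6 87 B5 at offsets 0–3.
U+AC0C → 3-byte form EA B0 8C at offsets 4–6.
U+0139 → 2-byte form C4 B9 at offsets 7–8.
U+304C → 3-byte form E3 81 8C at offsets 9–11.
Offset 11 falls in char 4's range; it's byte 3 of E3 81 8C = 0x8C.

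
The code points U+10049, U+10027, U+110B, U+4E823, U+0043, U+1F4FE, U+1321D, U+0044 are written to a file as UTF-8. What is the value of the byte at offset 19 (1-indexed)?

0x93

1-indexed offset 19 is 0-indexed offset 18.
U+10049 → 4-byte form F0 90 81 89 at offsets 0–3.
U+10027 → 4-byte form F0 90 80 A7 at offsets 4–7.
U+110B → 3-byte form E1 84 8B at offsets 8–10.
U+4E823 → 4-byte form F1 8E A0 A3 at offsets 11–14.
U+0043 → 1-byte form 43 at offsets 15–15.
U+1F4FE → 4-byte form F0 9F 93 BE at offsets 16–19.
Offset 18 falls in char 6's range; it's byte 3 of F0 9F 93 BE = 0x93.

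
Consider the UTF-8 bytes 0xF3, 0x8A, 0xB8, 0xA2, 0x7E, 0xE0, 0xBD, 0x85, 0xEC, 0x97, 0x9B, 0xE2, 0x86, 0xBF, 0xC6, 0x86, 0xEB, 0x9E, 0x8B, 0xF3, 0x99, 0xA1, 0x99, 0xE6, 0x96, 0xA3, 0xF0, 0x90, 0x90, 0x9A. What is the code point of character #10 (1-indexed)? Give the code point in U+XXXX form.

Offset 0: leading byte 0xF3 = 11110011 → 4-byte char #1 = F3 8A B8 A2.
Offset 4: leading byte 0x7E = 01111110 → 1-byte char #2 = 7E.
Offset 5: leading byte 0xE0 = 11100000 → 3-byte char #3 = E0 BD 85.
Offset 8: leading byte 0xEC = 11101100 → 3-byte char #4 = EC 97 9B.
Offset 11: leading byte 0xE2 = 11100010 → 3-byte char #5 = E2 86 BF.
Offset 14: leading byte 0xC6 = 11000110 → 2-byte char #6 = C6 86.
Offset 16: leading byte 0xEB = 11101011 → 3-byte char #7 = EB 9E 8B.
Offset 19: leading byte 0xF3 = 11110011 → 4-byte char #8 = F3 99 A1 99.
Offset 23: leading byte 0xE6 = 11100110 → 3-byte char #9 = E6 96 A3.
Offset 26: leading byte 0xF0 = 11110000 → 4-byte char #10 = F0 90 90 9A.
Leading byte 0xF0 = 11110000 matches 11110xxx → 4-byte sequence.
Byte 1: 0xF0 = 11110000, payload 000 (3 bits).
Byte 2: 0x90 = 10010000 (10xxxxxx ✓), payload 010000.
Byte 3: 0x90 = 10010000 (10xxxxxx ✓), payload 010000.
Byte 4: 0x9A = 10011010 (10xxxxxx ✓), payload 011010.
Concatenate: 000010000010000011010 = 0x1041A (21 bits → U+1041A).

U+1041A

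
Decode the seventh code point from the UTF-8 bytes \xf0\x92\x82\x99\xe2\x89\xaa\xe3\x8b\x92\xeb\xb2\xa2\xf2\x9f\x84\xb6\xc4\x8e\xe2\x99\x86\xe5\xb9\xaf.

Offset 0: leading byte 0xF0 = 11110000 → 4-byte char #1 = F0 92 82 99.
Offset 4: leading byte 0xE2 = 11100010 → 3-byte char #2 = E2 89 AA.
Offset 7: leading byte 0xE3 = 11100011 → 3-byte char #3 = E3 8B 92.
Offset 10: leading byte 0xEB = 11101011 → 3-byte char #4 = EB B2 A2.
Offset 13: leading byte 0xF2 = 11110010 → 4-byte char #5 = F2 9F 84 B6.
Offset 17: leading byte 0xC4 = 11000100 → 2-byte char #6 = C4 8E.
Offset 19: leading byte 0xE2 = 11100010 → 3-byte char #7 = E2 99 86.
Leading byte 0xE2 = 11100010 matches 1110xxxx → 3-byte sequence.
Byte 1: 0xE2 = 11100010, payload 0010 (4 bits).
Byte 2: 0x99 = 10011001 (10xxxxxx ✓), payload 011001.
Byte 3: 0x86 = 10000110 (10xxxxxx ✓), payload 000110.
Concatenate: 0010011001000110 = 0x2646 (16 bits → U+2646).

U+2646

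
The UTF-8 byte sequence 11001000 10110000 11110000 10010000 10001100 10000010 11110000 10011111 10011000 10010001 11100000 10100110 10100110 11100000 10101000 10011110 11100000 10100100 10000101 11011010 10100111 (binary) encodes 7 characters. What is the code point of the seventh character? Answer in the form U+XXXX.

U+06A7

Offset 0: leading byte 0xC8 = 11001000 → 2-byte char #1 = C8 B0.
Offset 2: leading byte 0xF0 = 11110000 → 4-byte char #2 = F0 90 8C 82.
Offset 6: leading byte 0xF0 = 11110000 → 4-byte char #3 = F0 9F 98 91.
Offset 10: leading byte 0xE0 = 11100000 → 3-byte char #4 = E0 A6 A6.
Offset 13: leading byte 0xE0 = 11100000 → 3-byte char #5 = E0 A8 9E.
Offset 16: leading byte 0xE0 = 11100000 → 3-byte char #6 = E0 A4 85.
Offset 19: leading byte 0xDA = 11011010 → 2-byte char #7 = DA A7.
Leading byte 0xDA = 11011010 matches 110xxxxx → 2-byte sequence.
Byte 1: 0xDA = 11011010, payload 11010 (5 bits).
Byte 2: 0xA7 = 10100111 (10xxxxxx ✓), payload 100111.
Concatenate: 11010100111 = 0x6A7 (11 bits → U+06A7).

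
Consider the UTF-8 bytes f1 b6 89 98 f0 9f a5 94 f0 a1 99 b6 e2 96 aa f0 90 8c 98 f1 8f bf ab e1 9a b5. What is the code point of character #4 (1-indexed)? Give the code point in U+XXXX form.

U+25AA

Offset 0: leading byte 0xF1 = 11110001 → 4-byte char #1 = F1 B6 89 98.
Offset 4: leading byte 0xF0 = 11110000 → 4-byte char #2 = F0 9F A5 94.
Offset 8: leading byte 0xF0 = 11110000 → 4-byte char #3 = F0 A1 99 B6.
Offset 12: leading byte 0xE2 = 11100010 → 3-byte char #4 = E2 96 AA.
Leading byte 0xE2 = 11100010 matches 1110xxxx → 3-byte sequence.
Byte 1: 0xE2 = 11100010, payload 0010 (4 bits).
Byte 2: 0x96 = 10010110 (10xxxxxx ✓), payload 010110.
Byte 3: 0xAA = 10101010 (10xxxxxx ✓), payload 101010.
Concatenate: 0010010110101010 = 0x25AA (16 bits → U+25AA).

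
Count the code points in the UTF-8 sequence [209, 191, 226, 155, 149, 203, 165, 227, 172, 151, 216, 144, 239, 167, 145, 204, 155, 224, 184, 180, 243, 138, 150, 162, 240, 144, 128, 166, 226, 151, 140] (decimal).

Byte at offset 0: 0xD1 = 11010001 → 2-byte char (#1). Advance 2.
Byte at offset 2: 0xE2 = 11100010 → 3-byte char (#2). Advance 3.
Byte at offset 5: 0xCB = 11001011 → 2-byte char (#3). Advance 2.
Byte at offset 7: 0xE3 = 11100011 → 3-byte char (#4). Advance 3.
Byte at offset 10: 0xD8 = 11011000 → 2-byte char (#5). Advance 2.
Byte at offset 12: 0xEF = 11101111 → 3-byte char (#6). Advance 3.
Byte at offset 15: 0xCC = 11001100 → 2-byte char (#7). Advance 2.
Byte at offset 17: 0xE0 = 11100000 → 3-byte char (#8). Advance 3.
Byte at offset 20: 0xF3 = 11110011 → 4-byte char (#9). Advance 4.
Byte at offset 24: 0xF0 = 11110000 → 4-byte char (#10). Advance 4.
Byte at offset 28: 0xE2 = 11100010 → 3-byte char (#11). Advance 3.
Reached end at offset 31 after 11 code points.

11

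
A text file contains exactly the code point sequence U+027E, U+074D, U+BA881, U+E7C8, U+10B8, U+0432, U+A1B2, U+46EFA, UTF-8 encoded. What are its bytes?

U+027E: 2-byte form → C9 BE.
U+074D: 2-byte form → DD 8D.
U+BA881: 4-byte form → F2 BA A2 81.
U+E7C8: 3-byte form → EE 9F 88.
U+10B8: 3-byte form → E1 82 B8.
U+0432: 2-byte form → D0 B2.
U+A1B2: 3-byte form → EA 86 B2.
U+46EFA: 4-byte form → F1 86 BB BA.
Concatenated (23 bytes): C9 BE DD 8D F2 BA A2 81 EE 9F 88 E1 82 B8 D0 B2 EA 86 B2 F1 86 BB BA.

C9 BE DD 8D F2 BA A2 81 EE 9F 88 E1 82 B8 D0 B2 EA 86 B2 F1 86 BB BA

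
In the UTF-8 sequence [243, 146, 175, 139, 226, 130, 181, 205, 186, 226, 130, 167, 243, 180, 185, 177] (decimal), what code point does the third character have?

Offset 0: leading byte 0xF3 = 11110011 → 4-byte char #1 = F3 92 AF 8B.
Offset 4: leading byte 0xE2 = 11100010 → 3-byte char #2 = E2 82 B5.
Offset 7: leading byte 0xCD = 11001101 → 2-byte char #3 = CD BA.
Leading byte 0xCD = 11001101 matches 110xxxxx → 2-byte sequence.
Byte 1: 0xCD = 11001101, payload 01101 (5 bits).
Byte 2: 0xBA = 10111010 (10xxxxxx ✓), payload 111010.
Concatenate: 01101111010 = 0x37A (11 bits → U+037A).

U+037A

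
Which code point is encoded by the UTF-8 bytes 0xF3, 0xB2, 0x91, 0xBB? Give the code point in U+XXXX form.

Leading byte 0xF3 = 11110011 matches 11110xxx → 4-byte sequence.
Byte 1: 0xF3 = 11110011, payload 011 (3 bits).
Byte 2: 0xB2 = 10110010 (10xxxxxx ✓), payload 110010.
Byte 3: 0x91 = 10010001 (10xxxxxx ✓), payload 010001.
Byte 4: 0xBB = 10111011 (10xxxxxx ✓), payload 111011.
Concatenate: 011110010010001111011 = 0xF247B (21 bits → U+F247B).

U+F247B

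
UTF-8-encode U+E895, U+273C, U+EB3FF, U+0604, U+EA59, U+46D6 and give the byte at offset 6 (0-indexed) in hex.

U+E895 → 3-byte form EE A2 95 at offsets 0–2.
U+273C → 3-byte form E2 9C BC at offsets 3–5.
U+EB3FF → 4-byte form F3 AB 8F BF at offsets 6–9.
Offset 6 falls in char 3's range; it's byte 1 of F3 AB 8F BF = 0xF3.

0xF3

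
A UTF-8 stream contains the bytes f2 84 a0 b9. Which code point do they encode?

U+84839

Leading byte 0xF2 = 11110010 matches 11110xxx → 4-byte sequence.
Byte 1: 0xF2 = 11110010, payload 010 (3 bits).
Byte 2: 0x84 = 10000100 (10xxxxxx ✓), payload 000100.
Byte 3: 0xA0 = 10100000 (10xxxxxx ✓), payload 100000.
Byte 4: 0xB9 = 10111001 (10xxxxxx ✓), payload 111001.
Concatenate: 010000100100000111001 = 0x84839 (21 bits → U+84839).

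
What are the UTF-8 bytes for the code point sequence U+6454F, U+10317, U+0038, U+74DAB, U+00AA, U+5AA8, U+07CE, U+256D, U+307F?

U+6454F: 4-byte form → F1 A4 95 8F.
U+10317: 4-byte form → F0 90 8C 97.
U+0038: 1-byte form → 38.
U+74DAB: 4-byte form → F1 B4 B6 AB.
U+00AA: 2-byte form → C2 AA.
U+5AA8: 3-byte form → E5 AA A8.
U+07CE: 2-byte form → DF 8E.
U+256D: 3-byte form → E2 95 AD.
U+307F: 3-byte form → E3 81 BF.
Concatenated (26 bytes): F1 A4 95 8F F0 90 8C 97 38 F1 B4 B6 AB C2 AA E5 AA A8 DF 8E E2 95 AD E3 81 BF.

F1 A4 95 8F F0 90 8C 97 38 F1 B4 B6 AB C2 AA E5 AA A8 DF 8E E2 95 AD E3 81 BF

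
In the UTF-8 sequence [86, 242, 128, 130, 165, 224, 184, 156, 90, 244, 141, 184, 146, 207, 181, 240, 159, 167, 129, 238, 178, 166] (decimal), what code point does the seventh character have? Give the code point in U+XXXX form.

U+1F9C1

Offset 0: leading byte 0x56 = 01010110 → 1-byte char #1 = 56.
Offset 1: leading byte 0xF2 = 11110010 → 4-byte char #2 = F2 80 82 A5.
Offset 5: leading byte 0xE0 = 11100000 → 3-byte char #3 = E0 B8 9C.
Offset 8: leading byte 0x5A = 01011010 → 1-byte char #4 = 5A.
Offset 9: leading byte 0xF4 = 11110100 → 4-byte char #5 = F4 8D B8 92.
Offset 13: leading byte 0xCF = 11001111 → 2-byte char #6 = CF B5.
Offset 15: leading byte 0xF0 = 11110000 → 4-byte char #7 = F0 9F A7 81.
Leading byte 0xF0 = 11110000 matches 11110xxx → 4-byte sequence.
Byte 1: 0xF0 = 11110000, payload 000 (3 bits).
Byte 2: 0x9F = 10011111 (10xxxxxx ✓), payload 011111.
Byte 3: 0xA7 = 10100111 (10xxxxxx ✓), payload 100111.
Byte 4: 0x81 = 10000001 (10xxxxxx ✓), payload 000001.
Concatenate: 000011111100111000001 = 0x1F9C1 (21 bits → U+1F9C1).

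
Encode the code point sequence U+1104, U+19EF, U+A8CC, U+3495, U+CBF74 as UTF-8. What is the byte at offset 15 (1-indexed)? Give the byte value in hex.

0xBD

1-indexed offset 15 is 0-indexed offset 14.
U+1104 → 3-byte form E1 84 84 at offsets 0–2.
U+19EF → 3-byte form E1 A7 AF at offsets 3–5.
U+A8CC → 3-byte form EA A3 8C at offsets 6–8.
U+3495 → 3-byte form E3 92 95 at offsets 9–11.
U+CBF74 → 4-byte form F3 8B BD B4 at offsets 12–15.
Offset 14 falls in char 5's range; it's byte 3 of F3 8B BD B4 = 0xBD.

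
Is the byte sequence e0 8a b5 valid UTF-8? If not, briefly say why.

Leading byte 0xE0 = 11100000 → 3-byte form.
Continuation bytes all match 10xxxxxx. Payload decodes to 0x2B5.
But 0x2B5 < 0x800, the minimum for a 3-byte sequence — this is an overlong encoding.

invalid (overlong encoding)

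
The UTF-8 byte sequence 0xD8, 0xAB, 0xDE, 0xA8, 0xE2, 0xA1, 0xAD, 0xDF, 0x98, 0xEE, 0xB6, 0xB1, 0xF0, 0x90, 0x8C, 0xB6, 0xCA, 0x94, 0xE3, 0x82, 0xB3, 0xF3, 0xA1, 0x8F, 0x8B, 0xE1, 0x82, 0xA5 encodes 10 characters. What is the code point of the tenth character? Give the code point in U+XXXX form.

Offset 0: leading byte 0xD8 = 11011000 → 2-byte char #1 = D8 AB.
Offset 2: leading byte 0xDE = 11011110 → 2-byte char #2 = DE A8.
Offset 4: leading byte 0xE2 = 11100010 → 3-byte char #3 = E2 A1 AD.
Offset 7: leading byte 0xDF = 11011111 → 2-byte char #4 = DF 98.
Offset 9: leading byte 0xEE = 11101110 → 3-byte char #5 = EE B6 B1.
Offset 12: leading byte 0xF0 = 11110000 → 4-byte char #6 = F0 90 8C B6.
Offset 16: leading byte 0xCA = 11001010 → 2-byte char #7 = CA 94.
Offset 18: leading byte 0xE3 = 11100011 → 3-byte char #8 = E3 82 B3.
Offset 21: leading byte 0xF3 = 11110011 → 4-byte char #9 = F3 A1 8F 8B.
Offset 25: leading byte 0xE1 = 11100001 → 3-byte char #10 = E1 82 A5.
Leading byte 0xE1 = 11100001 matches 1110xxxx → 3-byte sequence.
Byte 1: 0xE1 = 11100001, payload 0001 (4 bits).
Byte 2: 0x82 = 10000010 (10xxxxxx ✓), payload 000010.
Byte 3: 0xA5 = 10100101 (10xxxxxx ✓), payload 100101.
Concatenate: 0001000010100101 = 0x10A5 (16 bits → U+10A5).

U+10A5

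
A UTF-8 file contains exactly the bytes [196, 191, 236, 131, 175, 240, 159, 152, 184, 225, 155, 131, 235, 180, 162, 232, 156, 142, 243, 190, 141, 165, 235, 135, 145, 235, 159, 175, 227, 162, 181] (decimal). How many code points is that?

10

Byte at offset 0: 0xC4 = 11000100 → 2-byte char (#1). Advance 2.
Byte at offset 2: 0xEC = 11101100 → 3-byte char (#2). Advance 3.
Byte at offset 5: 0xF0 = 11110000 → 4-byte char (#3). Advance 4.
Byte at offset 9: 0xE1 = 11100001 → 3-byte char (#4). Advance 3.
Byte at offset 12: 0xEB = 11101011 → 3-byte char (#5). Advance 3.
Byte at offset 15: 0xE8 = 11101000 → 3-byte char (#6). Advance 3.
Byte at offset 18: 0xF3 = 11110011 → 4-byte char (#7). Advance 4.
Byte at offset 22: 0xEB = 11101011 → 3-byte char (#8). Advance 3.
Byte at offset 25: 0xEB = 11101011 → 3-byte char (#9). Advance 3.
Byte at offset 28: 0xE3 = 11100011 → 3-byte char (#10). Advance 3.
Reached end at offset 31 after 10 code points.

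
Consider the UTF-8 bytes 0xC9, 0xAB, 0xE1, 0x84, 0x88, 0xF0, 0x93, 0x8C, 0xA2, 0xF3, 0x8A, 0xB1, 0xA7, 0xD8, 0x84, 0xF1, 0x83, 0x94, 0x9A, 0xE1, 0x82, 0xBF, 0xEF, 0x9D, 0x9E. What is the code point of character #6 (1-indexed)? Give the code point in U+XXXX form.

U+4351A

Offset 0: leading byte 0xC9 = 11001001 → 2-byte char #1 = C9 AB.
Offset 2: leading byte 0xE1 = 11100001 → 3-byte char #2 = E1 84 88.
Offset 5: leading byte 0xF0 = 11110000 → 4-byte char #3 = F0 93 8C A2.
Offset 9: leading byte 0xF3 = 11110011 → 4-byte char #4 = F3 8A B1 A7.
Offset 13: leading byte 0xD8 = 11011000 → 2-byte char #5 = D8 84.
Offset 15: leading byte 0xF1 = 11110001 → 4-byte char #6 = F1 83 94 9A.
Leading byte 0xF1 = 11110001 matches 11110xxx → 4-byte sequence.
Byte 1: 0xF1 = 11110001, payload 001 (3 bits).
Byte 2: 0x83 = 10000011 (10xxxxxx ✓), payload 000011.
Byte 3: 0x94 = 10010100 (10xxxxxx ✓), payload 010100.
Byte 4: 0x9A = 10011010 (10xxxxxx ✓), payload 011010.
Concatenate: 001000011010100011010 = 0x4351A (21 bits → U+4351A).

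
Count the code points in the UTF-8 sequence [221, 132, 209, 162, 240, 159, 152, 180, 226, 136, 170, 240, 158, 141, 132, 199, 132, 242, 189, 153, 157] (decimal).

Byte at offset 0: 0xDD = 11011101 → 2-byte char (#1). Advance 2.
Byte at offset 2: 0xD1 = 11010001 → 2-byte char (#2). Advance 2.
Byte at offset 4: 0xF0 = 11110000 → 4-byte char (#3). Advance 4.
Byte at offset 8: 0xE2 = 11100010 → 3-byte char (#4). Advance 3.
Byte at offset 11: 0xF0 = 11110000 → 4-byte char (#5). Advance 4.
Byte at offset 15: 0xC7 = 11000111 → 2-byte char (#6). Advance 2.
Byte at offset 17: 0xF2 = 11110010 → 4-byte char (#7). Advance 4.
Reached end at offset 21 after 7 code points.

7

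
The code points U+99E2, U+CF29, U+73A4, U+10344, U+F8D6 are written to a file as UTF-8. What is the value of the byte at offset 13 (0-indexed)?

U+99E2 → 3-byte form E9 A7 A2 at offsets 0–2.
U+CF29 → 3-byte form EC BC A9 at offsets 3–5.
U+73A4 → 3-byte form E7 8E A4 at offsets 6–8.
U+10344 → 4-byte form F0 90 8D 84 at offsets 9–12.
U+F8D6 → 3-byte form EF A3 96 at offsets 13–15.
Offset 13 falls in char 5's range; it's byte 1 of EF A3 96 = 0xEF.

0xEF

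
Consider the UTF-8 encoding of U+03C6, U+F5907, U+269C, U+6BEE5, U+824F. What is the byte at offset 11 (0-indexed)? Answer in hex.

U+03C6 → 2-byte form CF 86 at offsets 0–1.
U+F5907 → 4-byte form F3 B5 A4 87 at offsets 2–5.
U+269C → 3-byte form E2 9A 9C at offsets 6–8.
U+6BEE5 → 4-byte form F1 AB BB A5 at offsets 9–12.
Offset 11 falls in char 4's range; it's byte 3 of F1 AB BB A5 = 0xBB.

0xBB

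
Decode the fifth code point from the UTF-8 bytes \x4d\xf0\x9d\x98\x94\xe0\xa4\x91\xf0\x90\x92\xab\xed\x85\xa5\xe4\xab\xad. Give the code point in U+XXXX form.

Offset 0: leading byte 0x4D = 01001101 → 1-byte char #1 = 4D.
Offset 1: leading byte 0xF0 = 11110000 → 4-byte char #2 = F0 9D 98 94.
Offset 5: leading byte 0xE0 = 11100000 → 3-byte char #3 = E0 A4 91.
Offset 8: leading byte 0xF0 = 11110000 → 4-byte char #4 = F0 90 92 AB.
Offset 12: leading byte 0xED = 11101101 → 3-byte char #5 = ED 85 A5.
Leading byte 0xED = 11101101 matches 1110xxxx → 3-byte sequence.
Byte 1: 0xED = 11101101, payload 1101 (4 bits).
Byte 2: 0x85 = 10000101 (10xxxxxx ✓), payload 000101.
Byte 3: 0xA5 = 10100101 (10xxxxxx ✓), payload 100101.
Concatenate: 1101000101100101 = 0xD165 (16 bits → U+D165).

U+D165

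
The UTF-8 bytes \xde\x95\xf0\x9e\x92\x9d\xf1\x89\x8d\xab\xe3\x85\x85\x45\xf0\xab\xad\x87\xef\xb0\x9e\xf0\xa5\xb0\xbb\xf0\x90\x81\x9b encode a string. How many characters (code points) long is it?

9

Byte at offset 0: 0xDE = 11011110 → 2-byte char (#1). Advance 2.
Byte at offset 2: 0xF0 = 11110000 → 4-byte char (#2). Advance 4.
Byte at offset 6: 0xF1 = 11110001 → 4-byte char (#3). Advance 4.
Byte at offset 10: 0xE3 = 11100011 → 3-byte char (#4). Advance 3.
Byte at offset 13: 0x45 = 01000101 → 1-byte char (#5). Advance 1.
Byte at offset 14: 0xF0 = 11110000 → 4-byte char (#6). Advance 4.
Byte at offset 18: 0xEF = 11101111 → 3-byte char (#7). Advance 3.
Byte at offset 21: 0xF0 = 11110000 → 4-byte char (#8). Advance 4.
Byte at offset 25: 0xF0 = 11110000 → 4-byte char (#9). Advance 4.
Reached end at offset 29 after 9 code points.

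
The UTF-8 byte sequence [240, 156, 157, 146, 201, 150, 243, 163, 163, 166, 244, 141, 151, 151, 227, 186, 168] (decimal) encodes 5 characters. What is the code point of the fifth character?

U+3EA8

Offset 0: leading byte 0xF0 = 11110000 → 4-byte char #1 = F0 9C 9D 92.
Offset 4: leading byte 0xC9 = 11001001 → 2-byte char #2 = C9 96.
Offset 6: leading byte 0xF3 = 11110011 → 4-byte char #3 = F3 A3 A3 A6.
Offset 10: leading byte 0xF4 = 11110100 → 4-byte char #4 = F4 8D 97 97.
Offset 14: leading byte 0xE3 = 11100011 → 3-byte char #5 = E3 BA A8.
Leading byte 0xE3 = 11100011 matches 1110xxxx → 3-byte sequence.
Byte 1: 0xE3 = 11100011, payload 0011 (4 bits).
Byte 2: 0xBA = 10111010 (10xxxxxx ✓), payload 111010.
Byte 3: 0xA8 = 10101000 (10xxxxxx ✓), payload 101000.
Concatenate: 0011111010101000 = 0x3EA8 (16 bits → U+3EA8).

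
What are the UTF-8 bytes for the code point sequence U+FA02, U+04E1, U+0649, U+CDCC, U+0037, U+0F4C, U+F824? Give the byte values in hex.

U+FA02: 3-byte form → EF A8 82.
U+04E1: 2-byte form → D3 A1.
U+0649: 2-byte form → D9 89.
U+CDCC: 3-byte form → EC B7 8C.
U+0037: 1-byte form → 37.
U+0F4C: 3-byte form → E0 BD 8C.
U+F824: 3-byte form → EF A0 A4.
Concatenated (17 bytes): EF A8 82 D3 A1 D9 89 EC B7 8C 37 E0 BD 8C EF A0 A4.

EF A8 82 D3 A1 D9 89 EC B7 8C 37 E0 BD 8C EF A0 A4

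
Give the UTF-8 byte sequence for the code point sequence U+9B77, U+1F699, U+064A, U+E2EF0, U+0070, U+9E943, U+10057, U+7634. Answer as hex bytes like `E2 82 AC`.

U+9B77: 3-byte form → E9 AD B7.
U+1F699: 4-byte form → F0 9F 9A 99.
U+064A: 2-byte form → D9 8A.
U+E2EF0: 4-byte form → F3 A2 BB B0.
U+0070: 1-byte form → 70.
U+9E943: 4-byte form → F2 9E A5 83.
U+10057: 4-byte form → F0 90 81 97.
U+7634: 3-byte form → E7 98 B4.
Concatenated (25 bytes): E9 AD B7 F0 9F 9A 99 D9 8A F3 A2 BB B0 70 F2 9E A5 83 F0 90 81 97 E7 98 B4.

E9 AD B7 F0 9F 9A 99 D9 8A F3 A2 BB B0 70 F2 9E A5 83 F0 90 81 97 E7 98 B4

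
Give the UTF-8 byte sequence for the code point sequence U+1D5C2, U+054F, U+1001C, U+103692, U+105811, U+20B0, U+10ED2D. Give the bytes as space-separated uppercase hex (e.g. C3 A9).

F0 9D 97 82 D5 8F F0 90 80 9C F4 83 9A 92 F4 85 A0 91 E2 82 B0 F4 8E B4 AD

U+1D5C2: 4-byte form → F0 9D 97 82.
U+054F: 2-byte form → D5 8F.
U+1001C: 4-byte form → F0 90 80 9C.
U+103692: 4-byte form → F4 83 9A 92.
U+105811: 4-byte form → F4 85 A0 91.
U+20B0: 3-byte form → E2 82 B0.
U+10ED2D: 4-byte form → F4 8E B4 AD.
Concatenated (25 bytes): F0 9D 97 82 D5 8F F0 90 80 9C F4 83 9A 92 F4 85 A0 91 E2 82 B0 F4 8E B4 AD.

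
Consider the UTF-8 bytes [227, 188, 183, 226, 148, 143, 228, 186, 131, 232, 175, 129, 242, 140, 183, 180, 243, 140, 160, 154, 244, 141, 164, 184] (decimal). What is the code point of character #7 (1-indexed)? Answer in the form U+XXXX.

U+10D938

Offset 0: leading byte 0xE3 = 11100011 → 3-byte char #1 = E3 BC B7.
Offset 3: leading byte 0xE2 = 11100010 → 3-byte char #2 = E2 94 8F.
Offset 6: leading byte 0xE4 = 11100100 → 3-byte char #3 = E4 BA 83.
Offset 9: leading byte 0xE8 = 11101000 → 3-byte char #4 = E8 AF 81.
Offset 12: leading byte 0xF2 = 11110010 → 4-byte char #5 = F2 8C B7 B4.
Offset 16: leading byte 0xF3 = 11110011 → 4-byte char #6 = F3 8C A0 9A.
Offset 20: leading byte 0xF4 = 11110100 → 4-byte char #7 = F4 8D A4 B8.
Leading byte 0xF4 = 11110100 matches 11110xxx → 4-byte sequence.
Byte 1: 0xF4 = 11110100, payload 100 (3 bits).
Byte 2: 0x8D = 10001101 (10xxxxxx ✓), payload 001101.
Byte 3: 0xA4 = 10100100 (10xxxxxx ✓), payload 100100.
Byte 4: 0xB8 = 10111000 (10xxxxxx ✓), payload 111000.
Concatenate: 100001101100100111000 = 0x10D938 (21 bits → U+10D938).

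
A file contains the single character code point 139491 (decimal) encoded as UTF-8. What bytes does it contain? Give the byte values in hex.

U+220E3 = 0x220E3 = 139491 decimal. In range U+10000–U+10FFFF → 4-byte form: 11110xxx 10xxxxxx 10xxxxxx 10xxxxxx.
Binary (21 bits): 000100010000011100011.
Split 3+6+6+6: 000 | 100010 | 000011 | 100011.
Byte 1: 11110000 = 0xF0.
Byte 2: 10100010 = 0xA2.
Byte 3: 10000011 = 0x83.
Byte 4: 10100011 = 0xA3.

F0 A2 83 A3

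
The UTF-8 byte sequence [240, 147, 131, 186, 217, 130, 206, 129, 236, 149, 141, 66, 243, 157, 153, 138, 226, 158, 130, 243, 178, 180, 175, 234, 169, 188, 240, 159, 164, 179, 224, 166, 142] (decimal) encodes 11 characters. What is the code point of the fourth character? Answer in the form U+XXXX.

Offset 0: leading byte 0xF0 = 11110000 → 4-byte char #1 = F0 93 83 BA.
Offset 4: leading byte 0xD9 = 11011001 → 2-byte char #2 = D9 82.
Offset 6: leading byte 0xCE = 11001110 → 2-byte char #3 = CE 81.
Offset 8: leading byte 0xEC = 11101100 → 3-byte char #4 = EC 95 8D.
Leading byte 0xEC = 11101100 matches 1110xxxx → 3-byte sequence.
Byte 1: 0xEC = 11101100, payload 1100 (4 bits).
Byte 2: 0x95 = 10010101 (10xxxxxx ✓), payload 010101.
Byte 3: 0x8D = 10001101 (10xxxxxx ✓), payload 001101.
Concatenate: 1100010101001101 = 0xC54D (16 bits → U+C54D).

U+C54D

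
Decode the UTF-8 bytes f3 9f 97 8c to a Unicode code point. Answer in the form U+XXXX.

Leading byte 0xF3 = 11110011 matches 11110xxx → 4-byte sequence.
Byte 1: 0xF3 = 11110011, payload 011 (3 bits).
Byte 2: 0x9F = 10011111 (10xxxxxx ✓), payload 011111.
Byte 3: 0x97 = 10010111 (10xxxxxx ✓), payload 010111.
Byte 4: 0x8C = 10001100 (10xxxxxx ✓), payload 001100.
Concatenate: 011011111010111001100 = 0xDF5CC (21 bits → U+DF5CC).

U+DF5CC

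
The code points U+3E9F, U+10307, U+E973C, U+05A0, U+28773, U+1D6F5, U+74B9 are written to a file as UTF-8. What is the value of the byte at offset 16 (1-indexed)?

0x9D

1-indexed offset 16 is 0-indexed offset 15.
U+3E9F → 3-byte form E3 BA 9F at offsets 0–2.
U+10307 → 4-byte form F0 90 8C 87 at offsets 3–6.
U+E973C → 4-byte form F3 A9 9C BC at offsets 7–10.
U+05A0 → 2-byte form D6 A0 at offsets 11–12.
U+28773 → 4-byte form F0 A8 9D B3 at offsets 13–16.
Offset 15 falls in char 5's range; it's byte 3 of F0 A8 9D B3 = 0x9D.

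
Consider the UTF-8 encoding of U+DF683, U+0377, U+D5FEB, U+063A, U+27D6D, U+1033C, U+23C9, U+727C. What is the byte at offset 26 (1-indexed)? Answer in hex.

0xBC

1-indexed offset 26 is 0-indexed offset 25.
U+DF683 → 4-byte form F3 9F 9A 83 at offsets 0–3.
U+0377 → 2-byte form CD B7 at offsets 4–5.
U+D5FEB → 4-byte form F3 95 BF AB at offsets 6–9.
U+063A → 2-byte form D8 BA at offsets 10–11.
U+27D6D → 4-byte form F0 A7 B5 AD at offsets 12–15.
U+1033C → 4-byte form F0 90 8C BC at offsets 16–19.
U+23C9 → 3-byte form E2 8F 89 at offsets 20–22.
U+727C → 3-byte form E7 89 BC at offsets 23–25.
Offset 25 falls in char 8's range; it's byte 3 of E7 89 BC = 0xBC.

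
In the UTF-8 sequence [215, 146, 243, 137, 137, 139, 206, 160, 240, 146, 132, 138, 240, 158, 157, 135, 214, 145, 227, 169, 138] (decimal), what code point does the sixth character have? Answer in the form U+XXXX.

Offset 0: leading byte 0xD7 = 11010111 → 2-byte char #1 = D7 92.
Offset 2: leading byte 0xF3 = 11110011 → 4-byte char #2 = F3 89 89 8B.
Offset 6: leading byte 0xCE = 11001110 → 2-byte char #3 = CE A0.
Offset 8: leading byte 0xF0 = 11110000 → 4-byte char #4 = F0 92 84 8A.
Offset 12: leading byte 0xF0 = 11110000 → 4-byte char #5 = F0 9E 9D 87.
Offset 16: leading byte 0xD6 = 11010110 → 2-byte char #6 = D6 91.
Leading byte 0xD6 = 11010110 matches 110xxxxx → 2-byte sequence.
Byte 1: 0xD6 = 11010110, payload 10110 (5 bits).
Byte 2: 0x91 = 10010001 (10xxxxxx ✓), payload 010001.
Concatenate: 10110010001 = 0x591 (11 bits → U+0591).

U+0591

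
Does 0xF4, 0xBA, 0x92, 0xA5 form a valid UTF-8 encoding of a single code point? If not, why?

Leading byte 0xF4 = 11110100 → 4-byte form.
Payload = 0x13A4A5, which exceeds U+10FFFF, the maximum Unicode code point. (Leading bytes F5–FF, or F4 followed by ≥ 0x90, are invalid.)

invalid (encodes a value above U+10FFFF)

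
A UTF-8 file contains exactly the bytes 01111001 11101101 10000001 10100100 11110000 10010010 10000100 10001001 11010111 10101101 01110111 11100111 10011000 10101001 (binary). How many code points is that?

6

Byte at offset 0: 0x79 = 01111001 → 1-byte char (#1). Advance 1.
Byte at offset 1: 0xED = 11101101 → 3-byte char (#2). Advance 3.
Byte at offset 4: 0xF0 = 11110000 → 4-byte char (#3). Advance 4.
Byte at offset 8: 0xD7 = 11010111 → 2-byte char (#4). Advance 2.
Byte at offset 10: 0x77 = 01110111 → 1-byte char (#5). Advance 1.
Byte at offset 11: 0xE7 = 11100111 → 3-byte char (#6). Advance 3.
Reached end at offset 14 after 6 code points.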